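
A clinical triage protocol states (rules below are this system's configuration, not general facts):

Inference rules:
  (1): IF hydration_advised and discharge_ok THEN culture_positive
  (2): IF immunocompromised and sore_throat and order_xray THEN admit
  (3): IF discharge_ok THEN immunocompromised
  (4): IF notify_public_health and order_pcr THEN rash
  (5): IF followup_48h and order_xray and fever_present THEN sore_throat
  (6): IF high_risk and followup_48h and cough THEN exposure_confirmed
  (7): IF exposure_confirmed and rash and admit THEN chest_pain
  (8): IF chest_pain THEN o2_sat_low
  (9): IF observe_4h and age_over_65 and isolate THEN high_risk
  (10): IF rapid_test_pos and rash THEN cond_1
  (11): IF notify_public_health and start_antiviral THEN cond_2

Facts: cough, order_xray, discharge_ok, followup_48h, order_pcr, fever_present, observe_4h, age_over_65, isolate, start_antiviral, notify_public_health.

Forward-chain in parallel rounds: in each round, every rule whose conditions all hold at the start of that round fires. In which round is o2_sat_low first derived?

4

Round 1: (3) [IF discharge_ok THEN immunocompromised]; (4) [IF notify_public_health and order_pcr THEN rash]; (5) [IF followup_48h and order_xray and fever_present THEN sore_throat]; (9) [IF observe_4h and age_over_65 and isolate THEN high_risk]; (11) [IF notify_public_health and start_antiviral THEN cond_2]. Adds immunocompromised, rash, sore_throat, high_risk, cond_2.
Round 2: (2) [IF immunocompromised and sore_throat and order_xray THEN admit]; (6) [IF high_risk and followup_48h and cough THEN exposure_confirmed]. Adds admit, exposure_confirmed.
Round 3: (7) [IF exposure_confirmed and rash and admit THEN chest_pain]. Adds chest_pain.
Round 4: (8) [IF chest_pain THEN o2_sat_low]. Adds o2_sat_low.
o2_sat_low first appears in round 4.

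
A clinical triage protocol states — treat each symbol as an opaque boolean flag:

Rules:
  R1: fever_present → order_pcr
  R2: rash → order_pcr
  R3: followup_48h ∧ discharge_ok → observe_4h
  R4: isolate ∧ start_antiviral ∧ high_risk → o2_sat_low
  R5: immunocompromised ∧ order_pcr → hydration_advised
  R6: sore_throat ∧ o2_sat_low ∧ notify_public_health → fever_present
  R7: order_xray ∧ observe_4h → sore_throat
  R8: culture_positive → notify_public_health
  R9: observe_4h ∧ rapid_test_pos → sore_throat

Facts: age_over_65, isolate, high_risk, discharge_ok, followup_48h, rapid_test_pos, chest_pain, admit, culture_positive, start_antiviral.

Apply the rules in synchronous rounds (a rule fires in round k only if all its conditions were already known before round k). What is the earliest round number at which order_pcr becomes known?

4

Round 1 fires R3, R4, R8, giving observe_4h, o2_sat_low, notify_public_health.
Round 2 fires R9, giving sore_throat.
Round 3 fires R6, giving fever_present.
Round 4 fires R1, giving order_pcr.
order_pcr first appears in round 4.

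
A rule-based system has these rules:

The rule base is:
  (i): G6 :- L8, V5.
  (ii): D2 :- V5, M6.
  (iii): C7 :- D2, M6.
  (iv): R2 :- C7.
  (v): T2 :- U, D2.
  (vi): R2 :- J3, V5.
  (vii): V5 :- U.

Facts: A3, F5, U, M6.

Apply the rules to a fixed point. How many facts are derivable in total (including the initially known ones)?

9

[1] (vii) [V5 :- U.]. ⇒ new: V5.
[2] (ii) [D2 :- V5, M6.]. ⇒ new: D2.
[3] (iii) [C7 :- D2, M6.]; (v) [T2 :- U, D2.]. ⇒ new: C7, T2.
[4] (iv) [R2 :- C7.]. ⇒ new: R2.
Closure: {A3, C7, D2, F5, M6, R2, T2, U, V5} — 9 facts.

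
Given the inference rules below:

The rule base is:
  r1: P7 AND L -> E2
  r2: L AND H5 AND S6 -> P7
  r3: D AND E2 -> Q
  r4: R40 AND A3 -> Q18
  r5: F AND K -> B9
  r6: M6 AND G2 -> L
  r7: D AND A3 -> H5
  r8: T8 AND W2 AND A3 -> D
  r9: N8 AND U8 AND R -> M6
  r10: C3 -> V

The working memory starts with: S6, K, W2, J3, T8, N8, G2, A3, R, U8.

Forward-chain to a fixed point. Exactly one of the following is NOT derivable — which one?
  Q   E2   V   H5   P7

Round 1: r8 [T8 AND W2 AND A3 -> D]; r9 [N8 AND U8 AND R -> M6]. Adds D, M6.
Round 2: r6 [M6 AND G2 -> L]; r7 [D AND A3 -> H5]. Adds L, H5.
Round 3: r2 [L AND H5 AND S6 -> P7]. Adds P7.
Round 4: r1 [P7 AND L -> E2]. Adds E2.
Round 5: r3 [D AND E2 -> Q]. Adds Q.
Derived: H5 (round 2), P7 (round 3), Q (round 5), E2 (round 4). V never appears in any round.

V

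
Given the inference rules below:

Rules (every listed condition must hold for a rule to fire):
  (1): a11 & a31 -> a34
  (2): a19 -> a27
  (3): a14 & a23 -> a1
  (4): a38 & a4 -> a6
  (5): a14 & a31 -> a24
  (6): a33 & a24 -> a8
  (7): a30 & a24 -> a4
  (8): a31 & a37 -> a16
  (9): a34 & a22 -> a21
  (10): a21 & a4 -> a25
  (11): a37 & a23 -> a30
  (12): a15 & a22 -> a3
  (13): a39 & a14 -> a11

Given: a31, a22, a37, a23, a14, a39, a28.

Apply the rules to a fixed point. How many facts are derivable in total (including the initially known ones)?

[1] (3) [a14 & a23 -> a1]; (5) [a14 & a31 -> a24]; (8) [a31 & a37 -> a16]; (11) [a37 & a23 -> a30]; (13) [a39 & a14 -> a11]. ⇒ new: a1, a24, a16, a30, a11.
[2] (1) [a11 & a31 -> a34]; (7) [a30 & a24 -> a4]. ⇒ new: a34, a4.
[3] (9) [a34 & a22 -> a21]. ⇒ new: a21.
[4] (10) [a21 & a4 -> a25]. ⇒ new: a25.
Closure: {a1, a11, a14, a16, a21, a22, a23, a24, a25, a28, a30, a31, a34, a37, a39, a4} — 16 facts.

16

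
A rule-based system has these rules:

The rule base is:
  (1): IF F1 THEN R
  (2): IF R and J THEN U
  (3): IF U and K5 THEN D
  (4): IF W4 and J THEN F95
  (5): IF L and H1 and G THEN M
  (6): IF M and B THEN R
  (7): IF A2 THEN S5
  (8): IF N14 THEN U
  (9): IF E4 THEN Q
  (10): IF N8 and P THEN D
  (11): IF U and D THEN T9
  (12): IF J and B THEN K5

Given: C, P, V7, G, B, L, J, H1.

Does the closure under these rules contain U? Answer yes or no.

[1] (5) [IF L and H1 and G THEN M]; (12) [IF J and B THEN K5]. ⇒ new: M, K5.
[2] (6) [IF M and B THEN R]. ⇒ new: R.
[3] (2) [IF R and J THEN U]. ⇒ new: U.
[4] (3) [IF U and K5 THEN D]. ⇒ new: D.
[5] (11) [IF U and D THEN T9]. ⇒ new: T9.
U appears in round 3, so it is derivable.

yes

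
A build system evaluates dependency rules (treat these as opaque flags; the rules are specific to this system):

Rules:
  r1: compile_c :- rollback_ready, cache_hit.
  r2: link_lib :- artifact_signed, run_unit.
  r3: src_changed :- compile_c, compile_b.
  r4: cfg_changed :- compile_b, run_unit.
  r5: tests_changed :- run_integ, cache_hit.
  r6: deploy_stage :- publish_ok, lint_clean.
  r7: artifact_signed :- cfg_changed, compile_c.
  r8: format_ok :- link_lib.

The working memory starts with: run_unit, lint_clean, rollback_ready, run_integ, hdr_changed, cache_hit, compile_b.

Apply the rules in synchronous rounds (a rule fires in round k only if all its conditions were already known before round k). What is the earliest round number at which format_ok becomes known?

4

[1] r1 [compile_c :- rollback_ready, cache_hit.]; r4 [cfg_changed :- compile_b, run_unit.]; r5 [tests_changed :- run_integ, cache_hit.]. ⇒ new: compile_c, cfg_changed, tests_changed.
[2] r3 [src_changed :- compile_c, compile_b.]; r7 [artifact_signed :- cfg_changed, compile_c.]. ⇒ new: src_changed, artifact_signed.
[3] r2 [link_lib :- artifact_signed, run_unit.]. ⇒ new: link_lib.
[4] r8 [format_ok :- link_lib.]. ⇒ new: format_ok.
format_ok first appears in round 4.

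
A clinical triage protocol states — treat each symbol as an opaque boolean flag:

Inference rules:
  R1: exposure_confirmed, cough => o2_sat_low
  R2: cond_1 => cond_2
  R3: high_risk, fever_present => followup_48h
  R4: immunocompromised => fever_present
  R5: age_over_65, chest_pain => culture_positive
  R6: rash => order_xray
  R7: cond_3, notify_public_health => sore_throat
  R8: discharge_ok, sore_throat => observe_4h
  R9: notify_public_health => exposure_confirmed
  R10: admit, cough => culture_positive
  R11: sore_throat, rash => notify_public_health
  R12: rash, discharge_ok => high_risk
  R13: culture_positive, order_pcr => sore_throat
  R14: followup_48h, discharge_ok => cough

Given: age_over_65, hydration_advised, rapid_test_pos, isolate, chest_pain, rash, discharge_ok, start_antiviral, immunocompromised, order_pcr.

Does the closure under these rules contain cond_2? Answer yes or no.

no

Round 1: R4 [immunocompromised => fever_present]; R5 [age_over_65, chest_pain => culture_positive]; R6 [rash => order_xray]; R12 [rash, discharge_ok => high_risk]. Adds fever_present, culture_positive, order_xray, high_risk.
Round 2: R3 [high_risk, fever_present => followup_48h]; R13 [culture_positive, order_pcr => sore_throat]. Adds followup_48h, sore_throat.
Round 3: R8 [discharge_ok, sore_throat => observe_4h]; R11 [sore_throat, rash => notify_public_health]; R14 [followup_48h, discharge_ok => cough]. Adds observe_4h, notify_public_health, cough.
Round 4: R9 [notify_public_health => exposure_confirmed]. Adds exposure_confirmed.
Round 5: R1 [exposure_confirmed, cough => o2_sat_low]. Adds o2_sat_low.
Fixed point reached. cond_2 is concluded only by R2; R2 needs cond_1 (never derived).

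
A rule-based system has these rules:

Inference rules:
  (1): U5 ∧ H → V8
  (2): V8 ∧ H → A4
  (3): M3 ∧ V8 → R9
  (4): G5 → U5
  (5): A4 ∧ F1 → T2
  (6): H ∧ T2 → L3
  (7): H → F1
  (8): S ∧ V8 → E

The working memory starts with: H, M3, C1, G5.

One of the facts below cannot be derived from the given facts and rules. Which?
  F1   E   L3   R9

Round 1: (4) [G5 → U5]; (7) [H → F1]. Adds U5, F1.
Round 2: (1) [U5 ∧ H → V8]. Adds V8.
Round 3: (2) [V8 ∧ H → A4]; (3) [M3 ∧ V8 → R9]. Adds A4, R9.
Round 4: (5) [A4 ∧ F1 → T2]. Adds T2.
Round 5: (6) [H ∧ T2 → L3]. Adds L3.
Derived: R9 (round 3), L3 (round 5), F1 (round 1). E never appears in any round.

E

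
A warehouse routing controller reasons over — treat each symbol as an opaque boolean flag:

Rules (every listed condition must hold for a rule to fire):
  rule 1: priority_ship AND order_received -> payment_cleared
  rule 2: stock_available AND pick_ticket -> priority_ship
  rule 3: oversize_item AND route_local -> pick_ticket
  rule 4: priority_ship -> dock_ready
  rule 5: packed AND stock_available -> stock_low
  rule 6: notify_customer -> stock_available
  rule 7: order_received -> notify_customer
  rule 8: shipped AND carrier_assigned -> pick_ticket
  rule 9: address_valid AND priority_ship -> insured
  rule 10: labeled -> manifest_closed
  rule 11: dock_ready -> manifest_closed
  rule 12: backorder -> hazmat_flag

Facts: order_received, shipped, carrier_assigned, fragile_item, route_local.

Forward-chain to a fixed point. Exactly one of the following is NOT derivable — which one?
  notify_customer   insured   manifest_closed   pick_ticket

insured

Round 1: rule 7 [order_received -> notify_customer]; rule 8 [shipped AND carrier_assigned -> pick_ticket]. Adds notify_customer, pick_ticket.
Round 2: rule 6 [notify_customer -> stock_available]. Adds stock_available.
Round 3: rule 2 [stock_available AND pick_ticket -> priority_ship]. Adds priority_ship.
Round 4: rule 1 [priority_ship AND order_received -> payment_cleared]; rule 4 [priority_ship -> dock_ready]. Adds payment_cleared, dock_ready.
Round 5: rule 11 [dock_ready -> manifest_closed]. Adds manifest_closed.
Derived: notify_customer (round 1), pick_ticket (round 1), manifest_closed (round 5). insured never appears in any round.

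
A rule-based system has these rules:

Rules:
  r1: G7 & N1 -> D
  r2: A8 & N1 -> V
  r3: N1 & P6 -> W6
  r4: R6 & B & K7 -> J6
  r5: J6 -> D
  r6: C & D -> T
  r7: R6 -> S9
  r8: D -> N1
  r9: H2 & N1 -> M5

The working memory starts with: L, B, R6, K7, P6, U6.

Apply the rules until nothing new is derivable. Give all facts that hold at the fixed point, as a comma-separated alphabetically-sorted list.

B, D, J6, K7, L, N1, P6, R6, S9, U6, W6

Round 1: r4 [R6 & B & K7 -> J6]; r7 [R6 -> S9]. New: J6, S9.
Round 2: r5 [J6 -> D]. New: D.
Round 3: r8 [D -> N1]. New: N1.
Round 4: r3 [N1 & P6 -> W6]. New: W6.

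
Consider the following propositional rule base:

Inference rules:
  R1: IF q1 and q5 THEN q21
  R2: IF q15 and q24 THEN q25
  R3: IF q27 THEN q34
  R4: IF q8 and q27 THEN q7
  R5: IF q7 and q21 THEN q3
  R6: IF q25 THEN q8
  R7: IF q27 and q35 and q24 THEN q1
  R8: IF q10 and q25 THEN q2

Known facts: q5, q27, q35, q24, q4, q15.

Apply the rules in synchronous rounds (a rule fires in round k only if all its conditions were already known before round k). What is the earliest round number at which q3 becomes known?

4

Round 1: R2 [IF q15 and q24 THEN q25]; R3 [IF q27 THEN q34]; R7 [IF q27 and q35 and q24 THEN q1]. Adds q25, q34, q1.
Round 2: R1 [IF q1 and q5 THEN q21]; R6 [IF q25 THEN q8]. Adds q21, q8.
Round 3: R4 [IF q8 and q27 THEN q7]. Adds q7.
Round 4: R5 [IF q7 and q21 THEN q3]. Adds q3.
q3 first appears in round 4.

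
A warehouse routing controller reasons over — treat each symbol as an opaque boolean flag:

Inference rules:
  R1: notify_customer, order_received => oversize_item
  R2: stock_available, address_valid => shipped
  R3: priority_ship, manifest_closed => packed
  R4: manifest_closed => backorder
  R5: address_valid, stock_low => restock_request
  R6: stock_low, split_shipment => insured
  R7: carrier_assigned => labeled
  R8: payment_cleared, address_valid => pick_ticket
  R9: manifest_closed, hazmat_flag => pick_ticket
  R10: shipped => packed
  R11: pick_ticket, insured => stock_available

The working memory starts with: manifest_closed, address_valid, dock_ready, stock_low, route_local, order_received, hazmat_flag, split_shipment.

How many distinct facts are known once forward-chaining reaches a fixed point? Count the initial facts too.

Round 1 — R4, R5, R6, R9, derive backorder, restock_request, insured, pick_ticket.
Round 2 — R11, derive stock_available.
Round 3 — R2, derive shipped.
Round 4 — R10, derive packed.
Closure: {address_valid, backorder, dock_ready, hazmat_flag, insured, manifest_closed, order_received, packed, pick_ticket, restock_request, route_local, shipped, split_shipment, stock_available, stock_low} — 15 facts.

15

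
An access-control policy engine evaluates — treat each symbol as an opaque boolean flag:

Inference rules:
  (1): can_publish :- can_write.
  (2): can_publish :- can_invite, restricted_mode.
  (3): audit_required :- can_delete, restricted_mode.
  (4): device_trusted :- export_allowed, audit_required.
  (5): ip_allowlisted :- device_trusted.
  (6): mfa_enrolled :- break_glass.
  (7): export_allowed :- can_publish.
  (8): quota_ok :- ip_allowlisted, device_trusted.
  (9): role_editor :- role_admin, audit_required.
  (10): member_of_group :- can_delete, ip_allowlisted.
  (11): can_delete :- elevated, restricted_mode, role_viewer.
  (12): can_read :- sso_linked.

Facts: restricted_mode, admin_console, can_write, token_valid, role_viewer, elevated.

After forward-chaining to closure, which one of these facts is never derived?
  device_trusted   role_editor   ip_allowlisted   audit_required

role_editor

Round 1 — (1), (11), derive can_publish, can_delete.
Round 2 — (3), (7), derive audit_required, export_allowed.
Round 3 — (4), derive device_trusted.
Round 4 — (5), derive ip_allowlisted.
Round 5 — (8), (10), derive quota_ok, member_of_group.
Derived: device_trusted (round 3), ip_allowlisted (round 4), audit_required (round 2). role_editor never appears in any round.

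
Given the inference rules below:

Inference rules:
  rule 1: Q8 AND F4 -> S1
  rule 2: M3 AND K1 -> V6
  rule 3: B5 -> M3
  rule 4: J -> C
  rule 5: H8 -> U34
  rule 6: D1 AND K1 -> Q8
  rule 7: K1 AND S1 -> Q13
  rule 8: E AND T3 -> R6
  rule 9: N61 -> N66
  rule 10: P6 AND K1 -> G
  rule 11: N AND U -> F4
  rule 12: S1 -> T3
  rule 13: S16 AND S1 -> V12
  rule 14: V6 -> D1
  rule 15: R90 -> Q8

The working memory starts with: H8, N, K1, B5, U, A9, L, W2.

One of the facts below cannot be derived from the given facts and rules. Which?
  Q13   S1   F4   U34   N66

N66

Round 1 fires rule 3, rule 5, rule 11, giving M3, U34, F4.
Round 2 fires rule 2, giving V6.
Round 3 fires rule 14, giving D1.
Round 4 fires rule 6, giving Q8.
Round 5 fires rule 1, giving S1.
Round 6 fires rule 7, rule 12, giving Q13, T3.
Derived: S1 (round 5), Q13 (round 6), U34 (round 1), F4 (round 1). N66 never appears in any round.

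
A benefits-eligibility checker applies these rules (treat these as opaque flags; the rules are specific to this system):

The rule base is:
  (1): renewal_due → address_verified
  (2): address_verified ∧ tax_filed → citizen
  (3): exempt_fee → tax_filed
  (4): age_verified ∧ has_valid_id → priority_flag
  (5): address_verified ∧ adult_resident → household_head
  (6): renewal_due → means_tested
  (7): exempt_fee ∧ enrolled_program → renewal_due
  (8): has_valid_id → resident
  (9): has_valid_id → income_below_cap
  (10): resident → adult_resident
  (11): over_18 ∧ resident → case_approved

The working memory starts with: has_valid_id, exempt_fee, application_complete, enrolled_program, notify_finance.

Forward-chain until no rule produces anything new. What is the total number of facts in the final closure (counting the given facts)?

Round 1: (3) [exempt_fee → tax_filed]; (7) [exempt_fee ∧ enrolled_program → renewal_due]; (8) [has_valid_id → resident]; (9) [has_valid_id → income_below_cap]. Adds tax_filed, renewal_due, resident, income_below_cap.
Round 2: (1) [renewal_due → address_verified]; (6) [renewal_due → means_tested]; (10) [resident → adult_resident]. Adds address_verified, means_tested, adult_resident.
Round 3: (2) [address_verified ∧ tax_filed → citizen]; (5) [address_verified ∧ adult_resident → household_head]. Adds citizen, household_head.
Closure: {address_verified, adult_resident, application_complete, citizen, enrolled_program, exempt_fee, has_valid_id, household_head, income_below_cap, means_tested, notify_finance, renewal_due, resident, tax_filed} — 14 facts.

14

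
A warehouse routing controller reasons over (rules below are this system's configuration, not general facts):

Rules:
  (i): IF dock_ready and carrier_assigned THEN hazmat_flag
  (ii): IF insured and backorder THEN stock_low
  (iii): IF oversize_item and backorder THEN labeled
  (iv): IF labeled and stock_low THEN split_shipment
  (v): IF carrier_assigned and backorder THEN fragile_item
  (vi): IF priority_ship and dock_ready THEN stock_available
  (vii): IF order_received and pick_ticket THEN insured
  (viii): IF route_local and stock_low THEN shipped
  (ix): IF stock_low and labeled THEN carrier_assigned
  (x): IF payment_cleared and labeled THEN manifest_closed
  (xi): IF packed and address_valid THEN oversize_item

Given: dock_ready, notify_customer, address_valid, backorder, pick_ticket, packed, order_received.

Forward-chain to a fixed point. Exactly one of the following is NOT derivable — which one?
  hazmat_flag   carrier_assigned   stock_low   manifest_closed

Round 1: (vii) [IF order_received and pick_ticket THEN insured]; (xi) [IF packed and address_valid THEN oversize_item]. New: insured, oversize_item.
Round 2: (ii) [IF insured and backorder THEN stock_low]; (iii) [IF oversize_item and backorder THEN labeled]. New: stock_low, labeled.
Round 3: (iv) [IF labeled and stock_low THEN split_shipment]; (ix) [IF stock_low and labeled THEN carrier_assigned]. New: split_shipment, carrier_assigned.
Round 4: (i) [IF dock_ready and carrier_assigned THEN hazmat_flag]; (v) [IF carrier_assigned and backorder THEN fragile_item]. New: hazmat_flag, fragile_item.
Derived: carrier_assigned (round 3), stock_low (round 2), hazmat_flag (round 4). manifest_closed never appears in any round.

manifest_closed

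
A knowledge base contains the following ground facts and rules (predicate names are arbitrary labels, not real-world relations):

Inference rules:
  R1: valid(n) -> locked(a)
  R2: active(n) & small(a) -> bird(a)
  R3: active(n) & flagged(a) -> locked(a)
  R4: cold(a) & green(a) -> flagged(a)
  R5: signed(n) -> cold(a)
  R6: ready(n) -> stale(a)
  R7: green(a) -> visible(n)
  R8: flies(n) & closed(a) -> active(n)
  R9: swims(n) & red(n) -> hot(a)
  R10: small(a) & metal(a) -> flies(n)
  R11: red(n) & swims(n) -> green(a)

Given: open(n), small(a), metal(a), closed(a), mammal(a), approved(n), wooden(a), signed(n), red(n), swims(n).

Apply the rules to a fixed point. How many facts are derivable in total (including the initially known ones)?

19

[1] R5 [signed(n) -> cold(a)]; R9 [swims(n) & red(n) -> hot(a)]; R10 [small(a) & metal(a) -> flies(n)]; R11 [red(n) & swims(n) -> green(a)]. ⇒ new: cold(a), hot(a), flies(n), green(a).
[2] R4 [cold(a) & green(a) -> flagged(a)]; R7 [green(a) -> visible(n)]; R8 [flies(n) & closed(a) -> active(n)]. ⇒ new: flagged(a), visible(n), active(n).
[3] R2 [active(n) & small(a) -> bird(a)]; R3 [active(n) & flagged(a) -> locked(a)]. ⇒ new: bird(a), locked(a).
Closure: {active(n), approved(n), bird(a), closed(a), cold(a), flagged(a), flies(n), green(a), hot(a), locked(a), mammal(a), metal(a), open(n), red(n), signed(n), small(a), swims(n), visible(n), wooden(a)} — 19 facts.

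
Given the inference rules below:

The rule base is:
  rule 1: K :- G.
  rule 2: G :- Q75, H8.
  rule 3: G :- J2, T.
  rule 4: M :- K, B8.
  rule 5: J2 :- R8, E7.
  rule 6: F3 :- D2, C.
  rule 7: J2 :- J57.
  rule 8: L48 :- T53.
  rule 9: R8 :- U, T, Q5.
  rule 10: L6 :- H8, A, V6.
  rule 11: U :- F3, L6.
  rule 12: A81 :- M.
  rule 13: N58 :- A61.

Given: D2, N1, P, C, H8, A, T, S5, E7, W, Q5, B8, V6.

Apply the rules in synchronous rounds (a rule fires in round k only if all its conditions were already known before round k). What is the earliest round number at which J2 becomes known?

Round 1 fires rule 6, rule 10, giving F3, L6.
Round 2 fires rule 11, giving U.
Round 3 fires rule 9, giving R8.
Round 4 fires rule 5, giving J2.
J2 first appears in round 4.

4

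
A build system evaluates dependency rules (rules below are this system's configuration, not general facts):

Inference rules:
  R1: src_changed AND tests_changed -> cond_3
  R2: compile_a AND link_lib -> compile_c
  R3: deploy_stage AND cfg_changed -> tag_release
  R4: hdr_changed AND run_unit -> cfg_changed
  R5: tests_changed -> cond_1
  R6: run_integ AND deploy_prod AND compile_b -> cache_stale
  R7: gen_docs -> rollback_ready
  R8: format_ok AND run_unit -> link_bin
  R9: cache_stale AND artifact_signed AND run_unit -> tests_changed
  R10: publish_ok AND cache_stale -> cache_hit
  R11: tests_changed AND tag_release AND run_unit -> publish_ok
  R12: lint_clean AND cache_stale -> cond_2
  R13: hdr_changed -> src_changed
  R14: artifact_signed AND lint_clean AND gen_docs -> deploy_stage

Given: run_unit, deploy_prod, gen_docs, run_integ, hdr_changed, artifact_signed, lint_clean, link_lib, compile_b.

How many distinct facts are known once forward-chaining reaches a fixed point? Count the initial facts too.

21

[1] R4 [hdr_changed AND run_unit -> cfg_changed]; R6 [run_integ AND deploy_prod AND compile_b -> cache_stale]; R7 [gen_docs -> rollback_ready]; R13 [hdr_changed -> src_changed]; R14 [artifact_signed AND lint_clean AND gen_docs -> deploy_stage]. ⇒ new: cfg_changed, cache_stale, rollback_ready, src_changed, deploy_stage.
[2] R3 [deploy_stage AND cfg_changed -> tag_release]; R9 [cache_stale AND artifact_signed AND run_unit -> tests_changed]; R12 [lint_clean AND cache_stale -> cond_2]. ⇒ new: tag_release, tests_changed, cond_2.
[3] R1 [src_changed AND tests_changed -> cond_3]; R5 [tests_changed -> cond_1]; R11 [tests_changed AND tag_release AND run_unit -> publish_ok]. ⇒ new: cond_3, cond_1, publish_ok.
[4] R10 [publish_ok AND cache_stale -> cache_hit]. ⇒ new: cache_hit.
Closure: {artifact_signed, cache_hit, cache_stale, cfg_changed, compile_b, cond_1, cond_2, cond_3, deploy_prod, deploy_stage, gen_docs, hdr_changed, link_lib, lint_clean, publish_ok, rollback_ready, run_integ, run_unit, src_changed, tag_release, tests_changed} — 21 facts.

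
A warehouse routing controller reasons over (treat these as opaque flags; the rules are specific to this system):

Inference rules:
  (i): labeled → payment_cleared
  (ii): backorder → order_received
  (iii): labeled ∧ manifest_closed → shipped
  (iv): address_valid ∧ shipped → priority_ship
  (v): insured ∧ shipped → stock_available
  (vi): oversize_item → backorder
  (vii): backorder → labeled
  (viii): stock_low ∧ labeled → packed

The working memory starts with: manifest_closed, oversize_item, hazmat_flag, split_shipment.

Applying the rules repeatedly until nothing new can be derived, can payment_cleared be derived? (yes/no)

Round 1: (vi) [oversize_item → backorder]. New: backorder.
Round 2: (ii) [backorder → order_received]; (vii) [backorder → labeled]. New: order_received, labeled.
Round 3: (i) [labeled → payment_cleared]; (iii) [labeled ∧ manifest_closed → shipped]. New: payment_cleared, shipped.
payment_cleared appears in round 3, so it is derivable.

yes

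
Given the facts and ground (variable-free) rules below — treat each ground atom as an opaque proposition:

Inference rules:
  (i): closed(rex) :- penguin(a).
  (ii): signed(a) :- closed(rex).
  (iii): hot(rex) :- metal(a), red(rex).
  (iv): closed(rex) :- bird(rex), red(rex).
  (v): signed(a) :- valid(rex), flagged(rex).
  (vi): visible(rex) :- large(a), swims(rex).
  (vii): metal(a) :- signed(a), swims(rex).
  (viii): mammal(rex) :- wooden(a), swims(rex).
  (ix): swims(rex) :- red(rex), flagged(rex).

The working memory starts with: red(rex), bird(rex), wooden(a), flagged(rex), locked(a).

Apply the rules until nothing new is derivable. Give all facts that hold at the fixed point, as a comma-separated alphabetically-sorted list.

Round 1 — (iv), (ix), derive closed(rex), swims(rex).
Round 2 — (ii), (viii), derive signed(a), mammal(rex).
Round 3 — (vii), derive metal(a).
Round 4 — (iii), derive hot(rex).

bird(rex), closed(rex), flagged(rex), hot(rex), locked(a), mammal(rex), metal(a), red(rex), signed(a), swims(rex), wooden(a)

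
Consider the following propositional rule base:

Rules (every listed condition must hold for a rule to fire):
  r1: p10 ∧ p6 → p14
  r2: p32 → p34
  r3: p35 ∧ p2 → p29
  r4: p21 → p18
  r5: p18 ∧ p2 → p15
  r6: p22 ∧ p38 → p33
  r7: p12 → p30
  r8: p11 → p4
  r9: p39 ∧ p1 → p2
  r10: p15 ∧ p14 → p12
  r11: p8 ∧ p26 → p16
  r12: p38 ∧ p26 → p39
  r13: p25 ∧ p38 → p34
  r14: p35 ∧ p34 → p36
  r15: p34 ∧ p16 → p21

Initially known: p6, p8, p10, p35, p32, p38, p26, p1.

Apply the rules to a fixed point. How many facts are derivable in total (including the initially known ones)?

Round 1 — r1, r2, r11, r12, derive p14, p34, p16, p39.
Round 2 — r9, r14, r15, derive p2, p36, p21.
Round 3 — r3, r4, derive p29, p18.
Round 4 — r5, derive p15.
Round 5 — r10, derive p12.
Round 6 — r7, derive p30.
Closure: {p1, p10, p12, p14, p15, p16, p18, p2, p21, p26, p29, p30, p32, p34, p35, p36, p38, p39, p6, p8} — 20 facts.

20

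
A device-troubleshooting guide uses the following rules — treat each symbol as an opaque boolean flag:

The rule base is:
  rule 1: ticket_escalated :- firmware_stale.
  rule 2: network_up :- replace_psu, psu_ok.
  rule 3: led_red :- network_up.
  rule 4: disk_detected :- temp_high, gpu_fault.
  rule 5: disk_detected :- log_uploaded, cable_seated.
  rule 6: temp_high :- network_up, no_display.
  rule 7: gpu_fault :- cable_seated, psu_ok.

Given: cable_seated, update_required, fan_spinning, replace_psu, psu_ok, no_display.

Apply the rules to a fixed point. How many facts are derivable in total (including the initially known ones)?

Round 1: rule 2 [network_up :- replace_psu, psu_ok.]; rule 7 [gpu_fault :- cable_seated, psu_ok.]. Adds network_up, gpu_fault.
Round 2: rule 3 [led_red :- network_up.]; rule 6 [temp_high :- network_up, no_display.]. Adds led_red, temp_high.
Round 3: rule 4 [disk_detected :- temp_high, gpu_fault.]. Adds disk_detected.
Closure: {cable_seated, disk_detected, fan_spinning, gpu_fault, led_red, network_up, no_display, psu_ok, replace_psu, temp_high, update_required} — 11 facts.

11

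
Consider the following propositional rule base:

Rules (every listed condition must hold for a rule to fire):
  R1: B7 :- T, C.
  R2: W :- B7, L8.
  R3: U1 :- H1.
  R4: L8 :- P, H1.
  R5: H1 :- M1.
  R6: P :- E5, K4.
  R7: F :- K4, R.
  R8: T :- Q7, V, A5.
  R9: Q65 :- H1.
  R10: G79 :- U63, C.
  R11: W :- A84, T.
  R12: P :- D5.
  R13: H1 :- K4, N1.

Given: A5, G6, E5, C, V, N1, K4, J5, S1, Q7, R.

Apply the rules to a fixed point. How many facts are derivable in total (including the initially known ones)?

[1] R6 [P :- E5, K4.]; R7 [F :- K4, R.]; R8 [T :- Q7, V, A5.]; R13 [H1 :- K4, N1.]. ⇒ new: P, F, T, H1.
[2] R1 [B7 :- T, C.]; R3 [U1 :- H1.]; R4 [L8 :- P, H1.]; R9 [Q65 :- H1.]. ⇒ new: B7, U1, L8, Q65.
[3] R2 [W :- B7, L8.]. ⇒ new: W.
Closure: {A5, B7, C, E5, F, G6, H1, J5, K4, L8, N1, P, Q65, Q7, R, S1, T, U1, V, W} — 20 facts.

20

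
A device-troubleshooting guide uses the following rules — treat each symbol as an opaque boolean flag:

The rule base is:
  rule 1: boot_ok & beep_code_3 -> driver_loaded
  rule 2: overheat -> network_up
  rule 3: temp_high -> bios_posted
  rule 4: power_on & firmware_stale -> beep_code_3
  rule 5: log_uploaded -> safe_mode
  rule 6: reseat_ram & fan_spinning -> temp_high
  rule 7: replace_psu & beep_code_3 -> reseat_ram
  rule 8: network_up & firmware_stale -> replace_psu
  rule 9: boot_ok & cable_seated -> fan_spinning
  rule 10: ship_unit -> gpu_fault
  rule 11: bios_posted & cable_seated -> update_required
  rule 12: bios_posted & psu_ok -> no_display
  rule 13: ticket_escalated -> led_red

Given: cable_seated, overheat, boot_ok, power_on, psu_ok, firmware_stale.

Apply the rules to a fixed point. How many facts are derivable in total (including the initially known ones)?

16

Round 1 fires rule 2, rule 4, rule 9, giving network_up, beep_code_3, fan_spinning.
Round 2 fires rule 1, rule 8, giving driver_loaded, replace_psu.
Round 3 fires rule 7, giving reseat_ram.
Round 4 fires rule 6, giving temp_high.
Round 5 fires rule 3, giving bios_posted.
Round 6 fires rule 11, rule 12, giving update_required, no_display.
Closure: {beep_code_3, bios_posted, boot_ok, cable_seated, driver_loaded, fan_spinning, firmware_stale, network_up, no_display, overheat, power_on, psu_ok, replace_psu, reseat_ram, temp_high, update_required} — 16 facts.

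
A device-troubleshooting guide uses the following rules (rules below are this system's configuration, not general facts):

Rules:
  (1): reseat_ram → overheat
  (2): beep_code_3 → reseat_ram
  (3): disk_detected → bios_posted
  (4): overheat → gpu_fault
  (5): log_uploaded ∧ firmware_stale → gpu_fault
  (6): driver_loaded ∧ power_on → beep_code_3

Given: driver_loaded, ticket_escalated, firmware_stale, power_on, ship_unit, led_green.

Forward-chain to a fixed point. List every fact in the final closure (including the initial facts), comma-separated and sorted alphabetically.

beep_code_3, driver_loaded, firmware_stale, gpu_fault, led_green, overheat, power_on, reseat_ram, ship_unit, ticket_escalated

Round 1 fires (6), giving beep_code_3.
Round 2 fires (2), giving reseat_ram.
Round 3 fires (1), giving overheat.
Round 4 fires (4), giving gpu_fault.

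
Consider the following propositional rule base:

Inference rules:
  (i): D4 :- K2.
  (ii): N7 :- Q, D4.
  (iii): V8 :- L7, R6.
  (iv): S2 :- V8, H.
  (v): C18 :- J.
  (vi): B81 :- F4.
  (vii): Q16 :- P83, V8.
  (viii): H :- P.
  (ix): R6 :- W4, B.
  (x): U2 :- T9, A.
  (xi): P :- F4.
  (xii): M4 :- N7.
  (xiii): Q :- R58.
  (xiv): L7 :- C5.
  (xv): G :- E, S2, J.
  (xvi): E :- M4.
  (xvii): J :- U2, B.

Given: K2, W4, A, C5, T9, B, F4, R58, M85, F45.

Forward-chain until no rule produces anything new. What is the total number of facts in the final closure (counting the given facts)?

26

Round 1 — (i), (vi), (ix), (x), (xi), (xiii), (xiv), derive D4, B81, R6, U2, P, Q, L7.
Round 2 — (ii), (iii), (viii), (xvii), derive N7, V8, H, J.
Round 3 — (iv), (v), (xii), derive S2, C18, M4.
Round 4 — (xvi), derive E.
Round 5 — (xv), derive G.
Closure: {A, B, B81, C18, C5, D4, E, F4, F45, G, H, J, K2, L7, M4, M85, N7, P, Q, R58, R6, S2, T9, U2, V8, W4} — 26 facts.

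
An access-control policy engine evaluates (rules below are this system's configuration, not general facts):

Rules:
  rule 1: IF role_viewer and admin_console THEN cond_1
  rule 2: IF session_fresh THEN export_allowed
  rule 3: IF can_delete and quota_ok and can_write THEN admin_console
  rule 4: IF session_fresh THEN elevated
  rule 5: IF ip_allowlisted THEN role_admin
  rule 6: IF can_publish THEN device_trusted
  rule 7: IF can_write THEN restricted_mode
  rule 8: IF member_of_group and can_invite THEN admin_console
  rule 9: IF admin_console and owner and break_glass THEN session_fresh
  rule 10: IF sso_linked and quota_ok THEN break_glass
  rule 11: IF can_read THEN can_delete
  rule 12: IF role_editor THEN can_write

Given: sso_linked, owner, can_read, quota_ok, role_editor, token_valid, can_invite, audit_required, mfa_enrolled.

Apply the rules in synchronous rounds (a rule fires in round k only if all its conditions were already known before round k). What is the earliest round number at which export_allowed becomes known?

Round 1: rule 10 [IF sso_linked and quota_ok THEN break_glass]; rule 11 [IF can_read THEN can_delete]; rule 12 [IF role_editor THEN can_write]. Adds break_glass, can_delete, can_write.
Round 2: rule 3 [IF can_delete and quota_ok and can_write THEN admin_console]; rule 7 [IF can_write THEN restricted_mode]. Adds admin_console, restricted_mode.
Round 3: rule 9 [IF admin_console and owner and break_glass THEN session_fresh]. Adds session_fresh.
Round 4: rule 2 [IF session_fresh THEN export_allowed]; rule 4 [IF session_fresh THEN elevated]. Adds export_allowed, elevated.
export_allowed first appears in round 4.

4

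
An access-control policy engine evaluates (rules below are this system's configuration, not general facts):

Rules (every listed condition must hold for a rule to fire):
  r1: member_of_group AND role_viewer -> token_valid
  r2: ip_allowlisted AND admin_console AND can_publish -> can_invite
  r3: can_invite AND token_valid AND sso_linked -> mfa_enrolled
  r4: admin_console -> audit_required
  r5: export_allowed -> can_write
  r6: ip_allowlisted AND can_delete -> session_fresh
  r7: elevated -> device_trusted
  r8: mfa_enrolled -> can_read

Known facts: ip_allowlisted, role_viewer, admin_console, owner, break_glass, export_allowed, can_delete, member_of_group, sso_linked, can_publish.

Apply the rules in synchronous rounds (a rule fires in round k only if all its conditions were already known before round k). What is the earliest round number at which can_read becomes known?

Round 1: r1 [member_of_group AND role_viewer -> token_valid]; r2 [ip_allowlisted AND admin_console AND can_publish -> can_invite]; r4 [admin_console -> audit_required]; r5 [export_allowed -> can_write]; r6 [ip_allowlisted AND can_delete -> session_fresh]. New: token_valid, can_invite, audit_required, can_write, session_fresh.
Round 2: r3 [can_invite AND token_valid AND sso_linked -> mfa_enrolled]. New: mfa_enrolled.
Round 3: r8 [mfa_enrolled -> can_read]. New: can_read.
can_read first appears in round 3.

3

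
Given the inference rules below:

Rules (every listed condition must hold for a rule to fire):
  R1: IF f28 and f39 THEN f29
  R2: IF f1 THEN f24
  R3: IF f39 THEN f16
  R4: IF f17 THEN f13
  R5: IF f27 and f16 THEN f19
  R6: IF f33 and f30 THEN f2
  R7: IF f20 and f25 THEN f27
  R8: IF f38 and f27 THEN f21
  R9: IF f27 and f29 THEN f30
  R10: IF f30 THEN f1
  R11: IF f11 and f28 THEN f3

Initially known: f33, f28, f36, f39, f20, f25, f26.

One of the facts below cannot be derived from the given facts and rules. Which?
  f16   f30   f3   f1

f3

Round 1 — R1, R3, R7, derive f29, f16, f27.
Round 2 — R5, R9, derive f19, f30.
Round 3 — R6, R10, derive f2, f1.
Round 4 — R2, derive f24.
Derived: f1 (round 3), f16 (round 1), f30 (round 2). f3 never appears in any round.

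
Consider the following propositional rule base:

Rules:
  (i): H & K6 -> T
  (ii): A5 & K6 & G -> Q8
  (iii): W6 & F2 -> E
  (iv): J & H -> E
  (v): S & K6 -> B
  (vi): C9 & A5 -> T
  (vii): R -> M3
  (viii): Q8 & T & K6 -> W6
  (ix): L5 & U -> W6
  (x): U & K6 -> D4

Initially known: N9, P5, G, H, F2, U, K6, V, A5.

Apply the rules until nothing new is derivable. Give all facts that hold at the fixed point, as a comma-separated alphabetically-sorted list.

[1] (i) [H & K6 -> T]; (ii) [A5 & K6 & G -> Q8]; (x) [U & K6 -> D4]. ⇒ new: T, Q8, D4.
[2] (viii) [Q8 & T & K6 -> W6]. ⇒ new: W6.
[3] (iii) [W6 & F2 -> E]. ⇒ new: E.

A5, D4, E, F2, G, H, K6, N9, P5, Q8, T, U, V, W6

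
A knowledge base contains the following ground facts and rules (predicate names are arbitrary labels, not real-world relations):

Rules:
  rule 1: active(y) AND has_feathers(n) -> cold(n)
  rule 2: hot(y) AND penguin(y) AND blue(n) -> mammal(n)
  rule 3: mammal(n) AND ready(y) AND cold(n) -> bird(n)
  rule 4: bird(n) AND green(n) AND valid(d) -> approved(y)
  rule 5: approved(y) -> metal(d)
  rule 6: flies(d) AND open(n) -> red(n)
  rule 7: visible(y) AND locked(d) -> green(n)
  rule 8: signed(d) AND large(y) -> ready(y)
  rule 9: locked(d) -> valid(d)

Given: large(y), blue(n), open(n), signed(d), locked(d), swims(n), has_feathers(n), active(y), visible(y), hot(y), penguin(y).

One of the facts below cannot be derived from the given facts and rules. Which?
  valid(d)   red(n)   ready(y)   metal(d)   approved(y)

Round 1 fires rule 1, rule 2, rule 7, rule 8, rule 9, giving cold(n), mammal(n), green(n), ready(y), valid(d).
Round 2 fires rule 3, giving bird(n).
Round 3 fires rule 4, giving approved(y).
Round 4 fires rule 5, giving metal(d).
Derived: approved(y) (round 3), metal(d) (round 4), valid(d) (round 1), ready(y) (round 1). red(n) never appears in any round.

red(n)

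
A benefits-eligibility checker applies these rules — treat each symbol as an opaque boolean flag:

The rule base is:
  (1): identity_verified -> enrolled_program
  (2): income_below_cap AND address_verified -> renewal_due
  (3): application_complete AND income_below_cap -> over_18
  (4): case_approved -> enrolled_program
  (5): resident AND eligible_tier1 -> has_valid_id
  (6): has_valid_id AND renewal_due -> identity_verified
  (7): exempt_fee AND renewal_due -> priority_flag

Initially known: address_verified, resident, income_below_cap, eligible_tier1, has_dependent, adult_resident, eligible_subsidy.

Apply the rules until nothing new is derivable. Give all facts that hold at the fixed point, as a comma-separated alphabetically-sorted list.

address_verified, adult_resident, eligible_subsidy, eligible_tier1, enrolled_program, has_dependent, has_valid_id, identity_verified, income_below_cap, renewal_due, resident

Round 1: (2) [income_below_cap AND address_verified -> renewal_due]; (5) [resident AND eligible_tier1 -> has_valid_id]. Adds renewal_due, has_valid_id.
Round 2: (6) [has_valid_id AND renewal_due -> identity_verified]. Adds identity_verified.
Round 3: (1) [identity_verified -> enrolled_program]. Adds enrolled_program.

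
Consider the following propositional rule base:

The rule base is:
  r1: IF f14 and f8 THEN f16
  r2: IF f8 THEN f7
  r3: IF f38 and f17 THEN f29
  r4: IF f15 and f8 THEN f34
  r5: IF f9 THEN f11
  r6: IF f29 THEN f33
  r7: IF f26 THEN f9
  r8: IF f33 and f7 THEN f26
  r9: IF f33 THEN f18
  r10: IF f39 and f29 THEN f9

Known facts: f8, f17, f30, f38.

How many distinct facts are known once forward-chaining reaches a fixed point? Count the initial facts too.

Round 1: r2 [IF f8 THEN f7]; r3 [IF f38 and f17 THEN f29]. Adds f7, f29.
Round 2: r6 [IF f29 THEN f33]. Adds f33.
Round 3: r8 [IF f33 and f7 THEN f26]; r9 [IF f33 THEN f18]. Adds f26, f18.
Round 4: r7 [IF f26 THEN f9]. Adds f9.
Round 5: r5 [IF f9 THEN f11]. Adds f11.
Closure: {f11, f17, f18, f26, f29, f30, f33, f38, f7, f8, f9} — 11 facts.

11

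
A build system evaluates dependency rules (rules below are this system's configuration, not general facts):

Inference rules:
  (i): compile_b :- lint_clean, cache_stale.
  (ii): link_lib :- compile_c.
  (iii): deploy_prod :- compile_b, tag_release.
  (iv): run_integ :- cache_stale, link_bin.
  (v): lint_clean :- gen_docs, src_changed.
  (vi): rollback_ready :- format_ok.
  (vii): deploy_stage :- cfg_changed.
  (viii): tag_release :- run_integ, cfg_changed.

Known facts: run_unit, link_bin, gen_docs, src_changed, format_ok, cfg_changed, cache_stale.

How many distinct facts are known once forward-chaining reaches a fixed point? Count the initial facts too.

Round 1 fires (iv), (v), (vi), (vii), giving run_integ, lint_clean, rollback_ready, deploy_stage.
Round 2 fires (i), (viii), giving compile_b, tag_release.
Round 3 fires (iii), giving deploy_prod.
Closure: {cache_stale, cfg_changed, compile_b, deploy_prod, deploy_stage, format_ok, gen_docs, link_bin, lint_clean, rollback_ready, run_integ, run_unit, src_changed, tag_release} — 14 facts.

14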